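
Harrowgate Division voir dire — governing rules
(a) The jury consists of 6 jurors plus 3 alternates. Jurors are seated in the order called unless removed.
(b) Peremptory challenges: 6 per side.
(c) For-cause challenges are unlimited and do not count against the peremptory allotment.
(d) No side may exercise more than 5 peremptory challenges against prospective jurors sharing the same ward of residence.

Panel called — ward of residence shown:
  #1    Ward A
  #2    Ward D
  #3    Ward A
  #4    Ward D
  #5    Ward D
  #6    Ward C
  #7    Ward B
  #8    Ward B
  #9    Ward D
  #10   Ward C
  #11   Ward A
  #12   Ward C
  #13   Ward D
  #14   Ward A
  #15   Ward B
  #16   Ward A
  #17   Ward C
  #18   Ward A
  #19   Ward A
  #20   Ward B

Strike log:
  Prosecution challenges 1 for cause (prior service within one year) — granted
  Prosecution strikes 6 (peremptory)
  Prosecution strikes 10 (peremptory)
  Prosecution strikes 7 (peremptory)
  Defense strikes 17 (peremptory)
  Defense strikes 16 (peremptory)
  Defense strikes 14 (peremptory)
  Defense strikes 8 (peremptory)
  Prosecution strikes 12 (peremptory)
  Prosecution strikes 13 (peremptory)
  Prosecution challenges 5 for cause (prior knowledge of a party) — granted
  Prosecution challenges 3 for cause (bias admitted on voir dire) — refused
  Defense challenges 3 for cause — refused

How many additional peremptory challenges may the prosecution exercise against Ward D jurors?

1

Prosecution peremptories so far: #6, #10, #7, #12, #13 — 5 of 6 used, 1 left overall.
Against Ward D: #13 — 1 used; per-ward cap 5 leaves 4.
Binding limit: min(1, 4) = 1.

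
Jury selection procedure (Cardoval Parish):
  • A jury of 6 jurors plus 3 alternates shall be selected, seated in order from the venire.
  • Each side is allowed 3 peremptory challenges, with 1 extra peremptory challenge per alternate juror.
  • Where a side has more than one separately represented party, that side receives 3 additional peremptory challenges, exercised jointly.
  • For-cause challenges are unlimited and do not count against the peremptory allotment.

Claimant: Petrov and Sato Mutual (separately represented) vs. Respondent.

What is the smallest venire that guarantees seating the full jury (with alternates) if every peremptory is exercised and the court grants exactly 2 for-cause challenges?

26

Seats to fill: 6 + 3 alternates = 9.
Peremptories — Claimant: 3 + 1×3 + 3 = 9; Respondent: 3 + 1×3 = 6; total 15.
For-cause removals: 2.
Minimum venire: 9 + 15 + 2 = 26.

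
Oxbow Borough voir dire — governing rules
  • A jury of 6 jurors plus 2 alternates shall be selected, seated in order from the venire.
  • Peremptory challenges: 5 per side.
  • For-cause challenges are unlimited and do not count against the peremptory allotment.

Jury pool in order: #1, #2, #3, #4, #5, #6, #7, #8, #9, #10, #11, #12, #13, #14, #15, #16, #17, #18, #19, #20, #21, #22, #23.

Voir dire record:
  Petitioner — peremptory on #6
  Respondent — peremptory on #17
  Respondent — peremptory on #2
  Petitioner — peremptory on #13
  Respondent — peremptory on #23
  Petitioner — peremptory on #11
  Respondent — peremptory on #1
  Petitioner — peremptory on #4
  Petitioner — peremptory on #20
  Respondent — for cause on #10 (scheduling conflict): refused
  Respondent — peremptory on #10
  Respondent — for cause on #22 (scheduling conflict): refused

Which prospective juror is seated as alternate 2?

Removed: #1, #2, #4, #6, #10, #11, #13, #17, #20, #23. (#22 stays — for-cause denied.)
Filling seats in venire order through position 8: #3, #5, #7, #8, #9, #12, #14, #15.
So alternate 2 is #15.

15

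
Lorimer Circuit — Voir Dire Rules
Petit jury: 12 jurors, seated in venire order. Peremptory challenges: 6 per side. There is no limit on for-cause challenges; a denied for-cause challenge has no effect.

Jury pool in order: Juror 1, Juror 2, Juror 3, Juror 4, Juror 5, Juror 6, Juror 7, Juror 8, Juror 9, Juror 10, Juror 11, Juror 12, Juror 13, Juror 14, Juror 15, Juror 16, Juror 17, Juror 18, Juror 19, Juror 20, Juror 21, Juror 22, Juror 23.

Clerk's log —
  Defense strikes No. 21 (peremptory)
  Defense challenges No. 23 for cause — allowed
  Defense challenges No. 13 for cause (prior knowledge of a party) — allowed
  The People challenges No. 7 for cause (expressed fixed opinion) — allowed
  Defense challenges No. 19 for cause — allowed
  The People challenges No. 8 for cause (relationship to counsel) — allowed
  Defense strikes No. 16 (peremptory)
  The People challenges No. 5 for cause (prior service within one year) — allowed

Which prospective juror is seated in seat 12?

17

Removed: #5, #7, #8, #13, #16, #19, #21, #23.
Filling seats in venire order through position 12: #1, #2, #3, #4, #6, #9, #10, #11, #12, #14, #15, #17.
So seat 12 is #17.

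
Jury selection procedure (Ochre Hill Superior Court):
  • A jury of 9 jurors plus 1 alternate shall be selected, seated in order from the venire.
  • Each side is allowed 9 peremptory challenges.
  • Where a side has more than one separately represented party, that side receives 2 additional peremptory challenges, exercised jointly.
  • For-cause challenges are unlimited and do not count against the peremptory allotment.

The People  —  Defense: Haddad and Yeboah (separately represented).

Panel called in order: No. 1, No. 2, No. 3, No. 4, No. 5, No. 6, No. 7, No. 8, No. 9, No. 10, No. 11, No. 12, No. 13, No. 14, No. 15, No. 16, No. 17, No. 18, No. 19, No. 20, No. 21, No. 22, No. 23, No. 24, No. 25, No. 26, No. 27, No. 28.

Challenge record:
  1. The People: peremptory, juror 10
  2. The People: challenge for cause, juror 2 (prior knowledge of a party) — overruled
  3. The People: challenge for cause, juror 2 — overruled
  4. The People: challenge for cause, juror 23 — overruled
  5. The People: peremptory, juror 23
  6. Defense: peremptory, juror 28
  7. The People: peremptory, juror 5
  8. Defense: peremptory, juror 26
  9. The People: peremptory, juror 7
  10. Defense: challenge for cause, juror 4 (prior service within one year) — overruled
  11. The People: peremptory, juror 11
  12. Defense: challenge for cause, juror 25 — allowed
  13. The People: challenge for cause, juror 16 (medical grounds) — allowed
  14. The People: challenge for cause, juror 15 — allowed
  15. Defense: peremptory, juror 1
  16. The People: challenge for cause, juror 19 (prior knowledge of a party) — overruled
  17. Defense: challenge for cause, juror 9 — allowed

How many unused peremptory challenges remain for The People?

4

The People allotment: 9.
The People peremptories used: #10, #23, #5, #7, #11 — 5 (for-cause on #2, #2, #23, #16, #15, #19 don't count).
Remaining: 9 − 5 = 4.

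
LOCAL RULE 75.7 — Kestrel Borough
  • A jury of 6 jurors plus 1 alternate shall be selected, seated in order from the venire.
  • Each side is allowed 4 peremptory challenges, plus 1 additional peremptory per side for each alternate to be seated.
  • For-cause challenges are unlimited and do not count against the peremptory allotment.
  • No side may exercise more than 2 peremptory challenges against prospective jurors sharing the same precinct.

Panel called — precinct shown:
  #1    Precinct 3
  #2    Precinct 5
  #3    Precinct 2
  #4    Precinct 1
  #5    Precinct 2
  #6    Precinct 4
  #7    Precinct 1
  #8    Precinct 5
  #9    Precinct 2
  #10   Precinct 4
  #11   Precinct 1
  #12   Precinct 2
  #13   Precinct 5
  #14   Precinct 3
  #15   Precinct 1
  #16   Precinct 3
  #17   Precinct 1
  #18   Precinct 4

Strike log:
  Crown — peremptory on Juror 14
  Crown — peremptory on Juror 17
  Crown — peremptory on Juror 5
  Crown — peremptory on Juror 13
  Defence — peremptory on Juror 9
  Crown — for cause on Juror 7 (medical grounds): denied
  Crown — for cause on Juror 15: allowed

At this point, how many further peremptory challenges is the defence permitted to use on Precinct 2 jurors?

Defence peremptories so far: #9 — 1 of 5 used, 4 left overall.
Against Precinct 2: #9 — 1 used; per-precinct cap 2 leaves 1.
Binding limit: min(4, 1) = 1.

1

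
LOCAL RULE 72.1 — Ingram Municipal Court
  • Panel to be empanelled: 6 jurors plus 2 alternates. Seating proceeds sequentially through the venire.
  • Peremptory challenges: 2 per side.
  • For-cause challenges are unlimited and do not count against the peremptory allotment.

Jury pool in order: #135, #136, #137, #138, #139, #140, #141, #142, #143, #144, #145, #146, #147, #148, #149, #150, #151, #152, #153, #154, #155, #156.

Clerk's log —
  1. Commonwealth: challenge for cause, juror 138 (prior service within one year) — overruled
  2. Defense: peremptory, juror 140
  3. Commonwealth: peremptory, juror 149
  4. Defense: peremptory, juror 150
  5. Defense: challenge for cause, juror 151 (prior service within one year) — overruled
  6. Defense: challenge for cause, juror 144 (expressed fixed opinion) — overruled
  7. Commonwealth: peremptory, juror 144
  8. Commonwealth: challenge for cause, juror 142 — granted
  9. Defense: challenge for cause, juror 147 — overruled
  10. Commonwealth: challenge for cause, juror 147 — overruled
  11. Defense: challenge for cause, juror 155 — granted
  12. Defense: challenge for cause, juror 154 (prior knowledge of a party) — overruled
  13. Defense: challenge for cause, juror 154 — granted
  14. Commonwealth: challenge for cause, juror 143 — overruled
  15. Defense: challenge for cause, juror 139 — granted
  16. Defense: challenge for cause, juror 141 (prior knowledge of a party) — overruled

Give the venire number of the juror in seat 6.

Removed: #139, #140, #142, #144, #149, #150, #154, #155. (#138, #141, #143, #147, #151 stay — for-cause denied.)
Filling seats in venire order through position 6: #135, #136, #137, #138, #141, #143.
So seat 6 is #143.

143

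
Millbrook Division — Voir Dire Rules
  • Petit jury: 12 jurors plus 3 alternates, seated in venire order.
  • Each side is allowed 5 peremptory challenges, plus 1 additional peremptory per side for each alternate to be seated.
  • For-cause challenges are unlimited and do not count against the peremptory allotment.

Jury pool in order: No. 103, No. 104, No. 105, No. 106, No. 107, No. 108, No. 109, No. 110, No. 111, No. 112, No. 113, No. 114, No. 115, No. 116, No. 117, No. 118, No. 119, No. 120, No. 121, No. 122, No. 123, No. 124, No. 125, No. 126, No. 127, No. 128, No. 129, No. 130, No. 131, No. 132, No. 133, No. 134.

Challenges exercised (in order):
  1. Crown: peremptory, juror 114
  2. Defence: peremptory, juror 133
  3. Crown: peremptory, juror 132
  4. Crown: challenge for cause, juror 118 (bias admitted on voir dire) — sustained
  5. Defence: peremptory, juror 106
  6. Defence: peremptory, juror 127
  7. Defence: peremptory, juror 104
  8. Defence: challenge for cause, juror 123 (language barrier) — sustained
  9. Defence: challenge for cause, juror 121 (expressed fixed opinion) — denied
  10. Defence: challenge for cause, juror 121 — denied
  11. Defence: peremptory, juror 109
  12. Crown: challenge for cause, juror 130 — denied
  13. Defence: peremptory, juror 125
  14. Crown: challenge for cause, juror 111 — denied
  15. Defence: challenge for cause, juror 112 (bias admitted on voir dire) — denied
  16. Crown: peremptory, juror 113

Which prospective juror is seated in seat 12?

Removed: #104, #106, #109, #113, #114, #118, #123, #125, #127, #132, #133. (#111, #112, #121, #130 stay — for-cause denied.)
Seating in order: seats 1–12 → #103, #105, #107, #108, #110, #111, #112, #115, #116, #117, #119, #120; alternates → #121, #122, #124.
So seat 12 is #120.

120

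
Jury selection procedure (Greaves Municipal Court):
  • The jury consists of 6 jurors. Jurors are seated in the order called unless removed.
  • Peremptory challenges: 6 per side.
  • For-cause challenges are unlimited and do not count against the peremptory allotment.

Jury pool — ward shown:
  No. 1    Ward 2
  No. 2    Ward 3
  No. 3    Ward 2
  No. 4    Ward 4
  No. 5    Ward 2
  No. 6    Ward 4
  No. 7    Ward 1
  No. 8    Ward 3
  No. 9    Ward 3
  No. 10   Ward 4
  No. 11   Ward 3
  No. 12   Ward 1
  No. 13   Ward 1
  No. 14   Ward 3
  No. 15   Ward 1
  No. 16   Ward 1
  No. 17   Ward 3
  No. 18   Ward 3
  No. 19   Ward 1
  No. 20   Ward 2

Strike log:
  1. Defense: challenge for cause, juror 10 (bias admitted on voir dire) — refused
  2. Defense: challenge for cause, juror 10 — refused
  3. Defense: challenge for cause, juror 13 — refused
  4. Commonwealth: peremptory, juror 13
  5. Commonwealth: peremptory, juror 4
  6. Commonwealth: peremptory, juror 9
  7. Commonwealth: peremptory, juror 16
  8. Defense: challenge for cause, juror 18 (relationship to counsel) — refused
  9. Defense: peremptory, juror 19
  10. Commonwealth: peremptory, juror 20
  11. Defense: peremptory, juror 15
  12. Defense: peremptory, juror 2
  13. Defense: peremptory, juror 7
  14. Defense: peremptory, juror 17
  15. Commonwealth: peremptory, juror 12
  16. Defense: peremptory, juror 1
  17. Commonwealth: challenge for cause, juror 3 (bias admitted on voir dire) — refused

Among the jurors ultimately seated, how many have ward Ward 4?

2

Removed: #1, #2, #4, #7, #9, #12, #13, #15, #16, #17, #19, #20.
Seated jurors 1–6: #3, #5, #6, #8, #10, #11.
Of those, in Ward 4: #6, #10 → 2.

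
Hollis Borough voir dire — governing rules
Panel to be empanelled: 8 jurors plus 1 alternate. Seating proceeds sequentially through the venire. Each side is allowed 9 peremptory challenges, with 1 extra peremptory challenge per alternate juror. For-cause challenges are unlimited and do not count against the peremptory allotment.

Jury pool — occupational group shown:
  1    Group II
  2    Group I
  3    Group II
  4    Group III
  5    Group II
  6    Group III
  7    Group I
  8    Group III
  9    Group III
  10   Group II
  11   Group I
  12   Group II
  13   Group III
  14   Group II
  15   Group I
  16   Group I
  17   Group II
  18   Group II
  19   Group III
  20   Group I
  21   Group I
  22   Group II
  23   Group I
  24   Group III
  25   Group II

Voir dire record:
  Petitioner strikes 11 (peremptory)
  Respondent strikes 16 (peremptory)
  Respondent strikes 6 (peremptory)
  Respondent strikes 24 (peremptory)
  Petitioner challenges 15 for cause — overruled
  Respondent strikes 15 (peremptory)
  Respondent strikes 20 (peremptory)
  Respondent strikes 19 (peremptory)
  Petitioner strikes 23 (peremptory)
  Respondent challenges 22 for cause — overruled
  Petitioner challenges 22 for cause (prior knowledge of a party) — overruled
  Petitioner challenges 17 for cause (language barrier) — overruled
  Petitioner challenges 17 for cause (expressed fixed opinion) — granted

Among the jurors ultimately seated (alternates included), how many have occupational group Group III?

Removed: #6, #11, #15, #16, #17, #19, #20, #23, #24.
Seated (9 incl. alternates): #1, #2, #3, #4, #5, #7, #8, #9, #10.
Of those, in Group III: #4, #8, #9 → 3.

3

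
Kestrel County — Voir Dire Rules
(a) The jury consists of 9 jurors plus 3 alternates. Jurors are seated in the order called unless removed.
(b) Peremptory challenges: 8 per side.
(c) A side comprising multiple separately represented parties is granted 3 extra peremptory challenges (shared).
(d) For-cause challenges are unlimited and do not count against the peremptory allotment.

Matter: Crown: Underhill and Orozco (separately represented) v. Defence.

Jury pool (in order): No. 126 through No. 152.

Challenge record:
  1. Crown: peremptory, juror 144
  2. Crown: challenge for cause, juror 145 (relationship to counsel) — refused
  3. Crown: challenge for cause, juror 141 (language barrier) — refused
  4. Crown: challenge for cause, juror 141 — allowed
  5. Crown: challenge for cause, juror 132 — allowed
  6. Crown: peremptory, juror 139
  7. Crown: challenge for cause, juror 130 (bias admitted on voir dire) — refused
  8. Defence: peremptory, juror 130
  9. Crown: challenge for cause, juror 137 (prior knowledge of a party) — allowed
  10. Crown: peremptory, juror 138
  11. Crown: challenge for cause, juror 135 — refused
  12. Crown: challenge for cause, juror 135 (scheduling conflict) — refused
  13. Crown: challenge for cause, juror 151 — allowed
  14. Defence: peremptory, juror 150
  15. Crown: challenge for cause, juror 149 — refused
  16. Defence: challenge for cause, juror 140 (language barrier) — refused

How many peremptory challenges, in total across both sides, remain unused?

14

Crown allotment: 8 base + 3 multi-party = 11. Defence allotment: 8.
Crown peremptories used: #144, #139, #138 — 3 (for-cause on #145, #141, #141, #132, #130, #137, #135, #135, #151, #149 don't count).
Defence peremptories used: #130, #150 — 2 (the for-cause on #140 doesn't count).
Remaining: (11 − 3) + (8 − 2) = 14.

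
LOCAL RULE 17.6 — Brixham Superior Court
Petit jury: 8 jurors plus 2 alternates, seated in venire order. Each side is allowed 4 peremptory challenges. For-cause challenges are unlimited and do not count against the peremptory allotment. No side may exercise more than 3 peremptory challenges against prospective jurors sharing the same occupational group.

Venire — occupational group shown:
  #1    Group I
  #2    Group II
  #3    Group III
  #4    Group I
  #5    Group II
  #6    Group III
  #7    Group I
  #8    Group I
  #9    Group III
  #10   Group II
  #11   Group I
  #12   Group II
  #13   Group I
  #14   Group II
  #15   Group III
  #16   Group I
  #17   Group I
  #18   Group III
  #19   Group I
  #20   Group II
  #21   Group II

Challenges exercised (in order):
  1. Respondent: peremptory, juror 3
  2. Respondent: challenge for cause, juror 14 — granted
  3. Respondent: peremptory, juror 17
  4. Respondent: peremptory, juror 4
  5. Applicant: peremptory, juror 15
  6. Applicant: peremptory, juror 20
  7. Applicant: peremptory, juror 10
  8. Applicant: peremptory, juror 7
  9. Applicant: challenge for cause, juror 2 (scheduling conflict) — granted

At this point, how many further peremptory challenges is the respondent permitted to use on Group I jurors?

Respondent peremptories so far: #3, #17, #4 — 3 of 4 used, 1 left overall.
Against Group I: #17, #4 — 2 used; per-group cap 3 leaves 1.
Binding limit: min(1, 1) = 1.

1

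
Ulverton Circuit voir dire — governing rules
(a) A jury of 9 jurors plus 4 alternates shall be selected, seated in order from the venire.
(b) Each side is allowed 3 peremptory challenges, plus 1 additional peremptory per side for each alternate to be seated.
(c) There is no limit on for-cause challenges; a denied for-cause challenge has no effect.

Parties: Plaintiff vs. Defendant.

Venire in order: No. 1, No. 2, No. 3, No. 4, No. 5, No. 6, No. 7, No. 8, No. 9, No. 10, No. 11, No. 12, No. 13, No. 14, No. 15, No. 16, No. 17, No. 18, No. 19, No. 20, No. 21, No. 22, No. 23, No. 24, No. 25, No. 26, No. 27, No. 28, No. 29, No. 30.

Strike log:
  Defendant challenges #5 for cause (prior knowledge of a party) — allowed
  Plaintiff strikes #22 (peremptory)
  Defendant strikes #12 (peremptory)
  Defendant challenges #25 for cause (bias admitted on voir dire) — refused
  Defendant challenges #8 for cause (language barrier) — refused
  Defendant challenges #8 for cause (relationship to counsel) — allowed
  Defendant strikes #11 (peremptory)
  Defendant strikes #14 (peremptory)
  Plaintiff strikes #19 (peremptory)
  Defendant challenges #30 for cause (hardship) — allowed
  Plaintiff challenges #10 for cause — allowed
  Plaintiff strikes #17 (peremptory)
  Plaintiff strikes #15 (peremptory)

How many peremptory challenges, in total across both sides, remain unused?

7

Plaintiff allotment: 3 base + 1 × 4 alternates = 7. Defendant allotment: 3 base + 1 × 4 alternates = 7.
Plaintiff peremptories used: #22, #19, #17, #15 — 4 (the for-cause on #10 doesn't count).
Defendant peremptories used: #12, #11, #14 — 3 (for-cause on #5, #25, #8, #8, #30 don't count).
Remaining: (7 − 4) + (7 − 3) = 7.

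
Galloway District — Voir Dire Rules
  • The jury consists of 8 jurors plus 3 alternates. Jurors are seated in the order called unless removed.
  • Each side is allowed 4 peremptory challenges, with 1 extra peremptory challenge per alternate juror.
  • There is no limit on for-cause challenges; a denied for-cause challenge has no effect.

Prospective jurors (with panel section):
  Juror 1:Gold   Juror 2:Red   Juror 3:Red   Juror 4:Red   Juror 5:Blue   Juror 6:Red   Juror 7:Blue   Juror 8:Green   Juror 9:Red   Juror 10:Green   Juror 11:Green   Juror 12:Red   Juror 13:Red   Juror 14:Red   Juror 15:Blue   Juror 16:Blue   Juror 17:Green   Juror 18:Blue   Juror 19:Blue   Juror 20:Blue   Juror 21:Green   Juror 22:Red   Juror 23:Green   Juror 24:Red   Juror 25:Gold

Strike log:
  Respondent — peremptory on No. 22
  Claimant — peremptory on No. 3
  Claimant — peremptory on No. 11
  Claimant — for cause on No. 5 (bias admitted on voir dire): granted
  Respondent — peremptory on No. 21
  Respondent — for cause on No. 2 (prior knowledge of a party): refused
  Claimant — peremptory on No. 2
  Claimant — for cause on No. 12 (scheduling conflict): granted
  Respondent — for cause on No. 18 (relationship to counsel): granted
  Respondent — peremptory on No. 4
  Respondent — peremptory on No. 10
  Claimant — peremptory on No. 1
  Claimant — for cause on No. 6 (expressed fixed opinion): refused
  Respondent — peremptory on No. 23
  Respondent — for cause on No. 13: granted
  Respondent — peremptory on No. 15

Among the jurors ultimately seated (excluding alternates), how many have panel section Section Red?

3

Removed: #1, #2, #3, #4, #5, #10, #11, #12, #13, #15, #18, #21, #22, #23.
Seated jurors 1–8: #6, #7, #8, #9, #14, #16, #17, #19 (alternates #20, #24, #25 not counted).
Of those, in Section Red: #6, #9, #14 → 3.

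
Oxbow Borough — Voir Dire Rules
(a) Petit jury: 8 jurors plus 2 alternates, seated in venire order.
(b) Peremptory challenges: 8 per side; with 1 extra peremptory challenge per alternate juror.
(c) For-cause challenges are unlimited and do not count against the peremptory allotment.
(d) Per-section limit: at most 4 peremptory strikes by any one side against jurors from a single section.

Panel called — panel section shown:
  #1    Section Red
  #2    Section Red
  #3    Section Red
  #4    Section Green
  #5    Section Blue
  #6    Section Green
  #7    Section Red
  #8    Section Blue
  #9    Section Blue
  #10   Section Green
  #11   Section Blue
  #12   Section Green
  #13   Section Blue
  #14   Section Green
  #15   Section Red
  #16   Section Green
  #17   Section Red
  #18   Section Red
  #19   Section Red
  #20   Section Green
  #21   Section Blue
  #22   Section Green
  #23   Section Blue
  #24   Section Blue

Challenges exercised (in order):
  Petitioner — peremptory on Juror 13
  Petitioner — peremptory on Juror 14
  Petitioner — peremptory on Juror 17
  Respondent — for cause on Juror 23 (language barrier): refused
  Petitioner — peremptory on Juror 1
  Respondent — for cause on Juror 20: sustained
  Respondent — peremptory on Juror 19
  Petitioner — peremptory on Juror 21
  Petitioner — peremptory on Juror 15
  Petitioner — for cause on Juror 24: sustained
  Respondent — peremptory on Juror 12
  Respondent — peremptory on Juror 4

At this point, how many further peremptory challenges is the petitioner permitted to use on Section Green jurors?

Petitioner peremptories so far: #13, #14, #17, #1, #21, #15 — 6 of 10 used, 4 left overall.
Against Section Green: #14 — 1 used; per-section cap 4 leaves 3.
Binding limit: min(4, 3) = 3.

3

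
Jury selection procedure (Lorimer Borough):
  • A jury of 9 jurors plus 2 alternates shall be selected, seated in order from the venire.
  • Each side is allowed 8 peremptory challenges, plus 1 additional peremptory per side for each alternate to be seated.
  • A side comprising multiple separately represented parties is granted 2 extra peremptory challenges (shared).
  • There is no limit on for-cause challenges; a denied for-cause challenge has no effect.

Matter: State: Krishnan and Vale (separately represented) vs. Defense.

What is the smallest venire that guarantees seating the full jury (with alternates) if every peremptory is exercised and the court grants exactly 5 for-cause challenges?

Seats to fill: 9 + 2 alternates = 11.
Peremptories — State: 8 + 1×2 + 2 = 12; Defense: 8 + 1×2 = 10; total 22.
For-cause removals: 5.
Minimum venire: 11 + 22 + 5 = 38.

38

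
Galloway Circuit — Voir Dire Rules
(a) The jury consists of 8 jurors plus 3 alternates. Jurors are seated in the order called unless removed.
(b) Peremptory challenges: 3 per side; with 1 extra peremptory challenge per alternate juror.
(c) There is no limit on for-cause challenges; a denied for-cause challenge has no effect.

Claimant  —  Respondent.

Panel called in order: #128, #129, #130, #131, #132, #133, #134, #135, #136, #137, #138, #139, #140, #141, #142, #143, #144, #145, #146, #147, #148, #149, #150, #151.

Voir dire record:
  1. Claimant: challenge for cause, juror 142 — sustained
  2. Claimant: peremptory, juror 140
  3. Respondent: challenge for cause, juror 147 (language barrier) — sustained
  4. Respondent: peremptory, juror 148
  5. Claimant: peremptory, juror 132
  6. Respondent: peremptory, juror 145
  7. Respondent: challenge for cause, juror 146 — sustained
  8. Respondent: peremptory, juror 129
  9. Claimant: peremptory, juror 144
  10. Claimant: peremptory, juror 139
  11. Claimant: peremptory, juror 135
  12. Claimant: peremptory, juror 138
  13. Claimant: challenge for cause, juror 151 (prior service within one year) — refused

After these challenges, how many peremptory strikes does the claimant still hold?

0

Claimant allotment: 3 base + 1 × 3 alternates = 6.
Claimant peremptories used: #140, #132, #144, #139, #135, #138 — 6 (for-cause on #142, #151 don't count).
Remaining: 6 − 6 = 0.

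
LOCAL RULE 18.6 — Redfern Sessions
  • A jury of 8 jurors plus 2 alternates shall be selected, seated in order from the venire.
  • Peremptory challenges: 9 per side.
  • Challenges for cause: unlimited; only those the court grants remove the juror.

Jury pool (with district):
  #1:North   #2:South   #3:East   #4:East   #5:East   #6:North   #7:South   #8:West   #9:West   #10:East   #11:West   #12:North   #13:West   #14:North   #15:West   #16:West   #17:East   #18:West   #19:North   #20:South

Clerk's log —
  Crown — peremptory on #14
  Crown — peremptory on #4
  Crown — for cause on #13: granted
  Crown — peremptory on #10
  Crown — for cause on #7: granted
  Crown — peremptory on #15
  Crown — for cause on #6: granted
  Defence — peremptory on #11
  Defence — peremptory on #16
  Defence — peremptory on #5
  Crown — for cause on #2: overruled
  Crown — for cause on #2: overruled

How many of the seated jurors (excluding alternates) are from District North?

2

Removed: #4, #5, #6, #7, #10, #11, #13, #14, #15, #16.
Seated jurors 1–8: #1, #2, #3, #8, #9, #12, #17, #18 (alternates #19, #20 not counted).
Of those, in District North: #1, #12 → 2.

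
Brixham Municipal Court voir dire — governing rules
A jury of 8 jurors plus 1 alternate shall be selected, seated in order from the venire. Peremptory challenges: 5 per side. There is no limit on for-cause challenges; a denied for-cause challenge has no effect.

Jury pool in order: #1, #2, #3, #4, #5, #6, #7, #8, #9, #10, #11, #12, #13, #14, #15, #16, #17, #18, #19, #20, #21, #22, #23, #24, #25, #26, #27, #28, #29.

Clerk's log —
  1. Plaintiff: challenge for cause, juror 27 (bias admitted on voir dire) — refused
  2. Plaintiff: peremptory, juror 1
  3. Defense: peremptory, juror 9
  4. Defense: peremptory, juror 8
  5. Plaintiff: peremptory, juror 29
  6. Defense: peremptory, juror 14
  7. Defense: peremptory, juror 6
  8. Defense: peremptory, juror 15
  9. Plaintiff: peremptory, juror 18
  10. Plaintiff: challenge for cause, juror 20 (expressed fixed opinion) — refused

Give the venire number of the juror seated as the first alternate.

13

Removed: #1, #6, #8, #9, #14, #15, #18, #29. (#20, #27 stay — for-cause denied.)
Filling seats in venire order through position 9: #2, #3, #4, #5, #7, #10, #11, #12, #13.
So alternate 1 is #13.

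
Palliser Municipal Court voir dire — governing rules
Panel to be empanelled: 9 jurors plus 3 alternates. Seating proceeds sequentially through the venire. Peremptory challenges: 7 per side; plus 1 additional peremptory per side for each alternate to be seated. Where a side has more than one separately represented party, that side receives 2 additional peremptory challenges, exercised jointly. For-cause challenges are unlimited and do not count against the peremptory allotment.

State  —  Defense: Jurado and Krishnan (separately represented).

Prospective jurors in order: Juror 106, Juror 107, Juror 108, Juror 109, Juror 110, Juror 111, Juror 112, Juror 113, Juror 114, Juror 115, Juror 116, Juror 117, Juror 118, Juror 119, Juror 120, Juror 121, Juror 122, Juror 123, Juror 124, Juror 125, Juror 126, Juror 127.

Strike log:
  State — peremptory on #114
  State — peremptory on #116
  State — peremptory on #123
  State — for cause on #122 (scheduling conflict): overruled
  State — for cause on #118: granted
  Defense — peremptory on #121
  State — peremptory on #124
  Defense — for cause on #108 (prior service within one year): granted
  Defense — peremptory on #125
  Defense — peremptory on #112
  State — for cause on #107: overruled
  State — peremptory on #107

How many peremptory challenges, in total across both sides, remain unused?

State allotment: 7 base + 1 × 3 alternates = 10. Defense allotment: 7 base + 1 × 3 alternates + 2 multi-party = 12.
State peremptories used: #114, #116, #123, #124, #107 — 5 (for-cause on #122, #118, #107 don't count).
Defense peremptories used: #121, #125, #112 — 3 (the for-cause on #108 doesn't count).
Remaining: (10 − 5) + (12 − 3) = 14.

14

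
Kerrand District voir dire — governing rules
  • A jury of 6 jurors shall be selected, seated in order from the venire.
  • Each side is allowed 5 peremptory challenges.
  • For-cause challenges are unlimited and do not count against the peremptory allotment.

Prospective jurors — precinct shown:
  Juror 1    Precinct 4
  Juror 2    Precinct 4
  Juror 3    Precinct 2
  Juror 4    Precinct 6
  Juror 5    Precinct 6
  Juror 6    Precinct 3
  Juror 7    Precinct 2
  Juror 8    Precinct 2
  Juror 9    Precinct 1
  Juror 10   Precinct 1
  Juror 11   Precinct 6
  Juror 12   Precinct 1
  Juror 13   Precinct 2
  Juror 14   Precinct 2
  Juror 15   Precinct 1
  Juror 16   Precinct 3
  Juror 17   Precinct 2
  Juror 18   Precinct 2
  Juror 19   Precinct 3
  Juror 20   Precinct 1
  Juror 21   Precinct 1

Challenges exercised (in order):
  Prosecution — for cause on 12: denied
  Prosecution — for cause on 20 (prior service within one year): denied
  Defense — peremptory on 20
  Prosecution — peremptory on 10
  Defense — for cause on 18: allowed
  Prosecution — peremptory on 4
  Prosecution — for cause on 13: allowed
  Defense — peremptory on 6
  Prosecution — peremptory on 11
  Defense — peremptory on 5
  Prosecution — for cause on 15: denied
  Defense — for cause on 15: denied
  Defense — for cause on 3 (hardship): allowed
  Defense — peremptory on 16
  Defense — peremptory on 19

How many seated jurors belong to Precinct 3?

Removed: #3, #4, #5, #6, #10, #11, #13, #16, #18, #19, #20.
Seated jurors 1–6: #1, #2, #7, #8, #9, #12.
None of those are in Precinct 3 → 0.

0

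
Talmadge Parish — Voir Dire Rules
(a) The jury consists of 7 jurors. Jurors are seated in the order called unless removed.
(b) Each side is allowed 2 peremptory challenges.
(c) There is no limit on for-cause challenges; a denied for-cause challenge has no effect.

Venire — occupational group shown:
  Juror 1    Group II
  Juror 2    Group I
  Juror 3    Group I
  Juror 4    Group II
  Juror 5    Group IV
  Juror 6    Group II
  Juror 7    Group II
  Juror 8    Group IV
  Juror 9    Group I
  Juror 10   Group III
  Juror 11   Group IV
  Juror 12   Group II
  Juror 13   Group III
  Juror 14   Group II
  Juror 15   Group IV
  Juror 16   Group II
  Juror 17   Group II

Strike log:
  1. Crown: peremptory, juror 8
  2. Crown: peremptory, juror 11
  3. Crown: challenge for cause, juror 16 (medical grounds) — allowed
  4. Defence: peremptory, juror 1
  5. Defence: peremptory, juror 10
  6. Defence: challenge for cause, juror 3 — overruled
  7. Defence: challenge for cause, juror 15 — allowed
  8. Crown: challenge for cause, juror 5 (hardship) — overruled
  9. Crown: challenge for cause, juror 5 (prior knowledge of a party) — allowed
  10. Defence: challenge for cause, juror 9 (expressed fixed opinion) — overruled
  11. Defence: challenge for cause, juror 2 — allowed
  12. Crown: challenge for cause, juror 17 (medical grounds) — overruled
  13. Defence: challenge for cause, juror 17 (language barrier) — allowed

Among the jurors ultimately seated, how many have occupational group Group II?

4

Removed: #1, #2, #5, #8, #10, #11, #15, #16, #17.
Seated jurors 1–7: #3, #4, #6, #7, #9, #12, #13.
Of those, in Group II: #4, #6, #7, #12 → 4.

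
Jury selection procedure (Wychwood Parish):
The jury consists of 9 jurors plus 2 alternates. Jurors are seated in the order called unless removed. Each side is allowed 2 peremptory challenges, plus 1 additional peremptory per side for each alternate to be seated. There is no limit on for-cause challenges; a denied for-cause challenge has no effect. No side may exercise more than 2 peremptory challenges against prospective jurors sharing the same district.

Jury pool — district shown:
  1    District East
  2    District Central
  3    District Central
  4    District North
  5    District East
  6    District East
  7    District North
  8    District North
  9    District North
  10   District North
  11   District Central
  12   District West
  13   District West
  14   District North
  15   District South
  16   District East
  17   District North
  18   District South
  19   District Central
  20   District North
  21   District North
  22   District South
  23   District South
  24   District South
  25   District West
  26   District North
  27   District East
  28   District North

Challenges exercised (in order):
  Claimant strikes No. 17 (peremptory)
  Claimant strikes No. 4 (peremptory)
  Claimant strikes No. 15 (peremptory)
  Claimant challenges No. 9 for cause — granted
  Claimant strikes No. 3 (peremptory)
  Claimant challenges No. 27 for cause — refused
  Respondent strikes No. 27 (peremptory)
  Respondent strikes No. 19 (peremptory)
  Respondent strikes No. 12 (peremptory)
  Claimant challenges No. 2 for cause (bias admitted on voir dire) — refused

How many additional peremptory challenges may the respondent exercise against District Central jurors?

Respondent peremptories so far: #27, #19, #12 — 3 of 4 used, 1 left overall.
Against District Central: #19 — 1 used; per-district cap 2 leaves 1.
Binding limit: min(1, 1) = 1.

1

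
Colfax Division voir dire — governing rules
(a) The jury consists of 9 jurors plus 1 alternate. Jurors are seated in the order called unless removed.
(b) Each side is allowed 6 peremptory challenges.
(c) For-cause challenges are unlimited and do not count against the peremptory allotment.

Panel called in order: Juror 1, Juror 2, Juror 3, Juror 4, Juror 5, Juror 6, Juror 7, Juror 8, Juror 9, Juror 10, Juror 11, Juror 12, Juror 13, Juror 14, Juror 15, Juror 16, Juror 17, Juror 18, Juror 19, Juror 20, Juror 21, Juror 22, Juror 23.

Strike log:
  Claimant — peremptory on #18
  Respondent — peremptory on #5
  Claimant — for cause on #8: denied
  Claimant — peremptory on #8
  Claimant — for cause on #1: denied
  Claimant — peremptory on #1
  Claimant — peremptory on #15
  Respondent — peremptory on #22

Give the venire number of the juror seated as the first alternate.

Removed: #1, #5, #8, #15, #18, #22.
Seating in order: seats 1–9 → #2, #3, #4, #6, #7, #9, #10, #11, #12; alternates → #13.
So alternate 1 is #13.

13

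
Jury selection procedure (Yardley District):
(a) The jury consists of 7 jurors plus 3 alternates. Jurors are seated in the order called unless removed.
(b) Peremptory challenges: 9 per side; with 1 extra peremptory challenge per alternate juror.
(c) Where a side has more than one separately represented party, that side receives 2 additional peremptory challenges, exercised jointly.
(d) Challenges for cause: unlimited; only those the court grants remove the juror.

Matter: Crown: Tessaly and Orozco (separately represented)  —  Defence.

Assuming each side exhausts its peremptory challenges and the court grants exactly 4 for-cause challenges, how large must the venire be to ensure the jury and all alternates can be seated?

40

Seats to fill: 7 + 3 alternates = 10.
Peremptories — Crown: 9 + 1×3 + 2 = 14; Defence: 9 + 1×3 = 12; total 26.
For-cause removals: 4.
Minimum venire: 10 + 26 + 4 = 40.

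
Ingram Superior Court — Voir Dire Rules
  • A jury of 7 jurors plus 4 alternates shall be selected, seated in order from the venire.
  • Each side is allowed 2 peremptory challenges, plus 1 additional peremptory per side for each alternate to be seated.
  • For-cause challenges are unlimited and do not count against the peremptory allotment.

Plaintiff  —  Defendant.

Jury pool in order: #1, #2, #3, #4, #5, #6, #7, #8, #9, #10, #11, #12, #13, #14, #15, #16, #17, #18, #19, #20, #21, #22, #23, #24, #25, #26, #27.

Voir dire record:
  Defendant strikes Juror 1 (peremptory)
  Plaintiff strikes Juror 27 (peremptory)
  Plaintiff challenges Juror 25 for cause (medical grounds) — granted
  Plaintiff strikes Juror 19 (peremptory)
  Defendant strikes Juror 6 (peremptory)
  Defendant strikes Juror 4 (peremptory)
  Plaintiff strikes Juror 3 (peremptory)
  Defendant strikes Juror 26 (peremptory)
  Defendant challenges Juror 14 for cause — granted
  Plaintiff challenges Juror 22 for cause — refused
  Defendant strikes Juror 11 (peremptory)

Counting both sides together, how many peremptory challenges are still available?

Plaintiff allotment: 2 base + 1 × 4 alternates = 6. Defendant allotment: 2 base + 1 × 4 alternates = 6.
Plaintiff peremptories used: #27, #19, #3 — 3 (for-cause on #25, #22 don't count).
Defendant peremptories used: #1, #6, #4, #26, #11 — 5 (the for-cause on #14 doesn't count).
Remaining: (6 − 3) + (6 − 5) = 4.

4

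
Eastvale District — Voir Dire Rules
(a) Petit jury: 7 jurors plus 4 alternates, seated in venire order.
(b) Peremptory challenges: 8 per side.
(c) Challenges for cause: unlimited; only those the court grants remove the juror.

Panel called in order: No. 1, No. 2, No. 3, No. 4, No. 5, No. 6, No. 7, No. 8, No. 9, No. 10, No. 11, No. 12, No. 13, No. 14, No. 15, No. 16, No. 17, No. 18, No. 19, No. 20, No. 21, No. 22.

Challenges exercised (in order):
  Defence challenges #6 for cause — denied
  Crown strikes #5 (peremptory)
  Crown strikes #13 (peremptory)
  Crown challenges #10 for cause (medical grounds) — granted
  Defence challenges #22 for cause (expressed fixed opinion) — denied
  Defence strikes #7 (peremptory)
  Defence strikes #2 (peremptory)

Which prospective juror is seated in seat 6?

9

Removed: #2, #5, #7, #10, #13. (#6, #22 stay — for-cause denied.)
Filling seats in venire order through position 6: #1, #3, #4, #6, #8, #9.
So seat 6 is #9.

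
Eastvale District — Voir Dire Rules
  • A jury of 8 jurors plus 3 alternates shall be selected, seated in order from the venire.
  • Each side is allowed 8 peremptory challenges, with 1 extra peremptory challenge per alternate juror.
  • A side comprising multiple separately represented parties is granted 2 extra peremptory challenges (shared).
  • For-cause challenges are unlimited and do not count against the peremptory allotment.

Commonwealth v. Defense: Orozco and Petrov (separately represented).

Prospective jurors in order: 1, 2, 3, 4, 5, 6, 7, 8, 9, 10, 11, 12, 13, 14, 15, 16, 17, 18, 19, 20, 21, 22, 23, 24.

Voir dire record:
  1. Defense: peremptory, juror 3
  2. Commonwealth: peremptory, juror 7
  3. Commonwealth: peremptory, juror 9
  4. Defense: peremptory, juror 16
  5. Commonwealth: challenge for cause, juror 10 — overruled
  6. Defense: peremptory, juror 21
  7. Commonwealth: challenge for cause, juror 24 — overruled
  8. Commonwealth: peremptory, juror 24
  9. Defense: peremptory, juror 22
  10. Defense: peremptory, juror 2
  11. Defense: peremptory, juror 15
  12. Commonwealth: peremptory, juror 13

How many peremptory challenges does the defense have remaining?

Defense allotment: 8 base + 1 × 3 alternates + 2 multi-party = 13.
Defense peremptories used: #3, #16, #21, #22, #2, #15 — 6.
Remaining: 13 − 6 = 7.

7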